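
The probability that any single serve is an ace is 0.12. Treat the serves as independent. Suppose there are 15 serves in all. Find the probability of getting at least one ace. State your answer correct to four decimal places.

P(at least one) = 1 − P(none) = 1 − (1 − 0.12)^15
= 1 − 0.146974 = 0.853026

0.8530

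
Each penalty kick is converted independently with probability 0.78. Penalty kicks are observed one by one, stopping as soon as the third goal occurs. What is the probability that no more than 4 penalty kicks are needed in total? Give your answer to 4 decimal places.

0.7878

Finishing within 4 penalty kicks ⇔ at least 3 successes in the first 4. With X ~ Binomial(4, 0.78), P(Y ≤ 4) = 1 − P(X ≤ 2).
  k=0: C(4,0)·0.78^0·0.22^4 = 0.002343
  k=1: C(4,1)·0.78^1·0.22^3 = 0.033222
  k=2: C(4,2)·0.78^2·0.22^2 = 0.176679
1 − 0.212244 = 0.787756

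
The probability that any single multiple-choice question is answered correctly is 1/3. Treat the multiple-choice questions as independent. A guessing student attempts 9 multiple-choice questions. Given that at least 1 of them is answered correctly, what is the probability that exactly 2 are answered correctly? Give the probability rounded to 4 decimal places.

0.2404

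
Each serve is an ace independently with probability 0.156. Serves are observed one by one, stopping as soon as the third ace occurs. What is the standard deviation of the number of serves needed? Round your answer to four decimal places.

Y = total serves until the third success; negative binomial with r=3, p=0.156.
SD(Y) = √[r(1−p)/p²] = √(104.043393) = 10.200166

10.2002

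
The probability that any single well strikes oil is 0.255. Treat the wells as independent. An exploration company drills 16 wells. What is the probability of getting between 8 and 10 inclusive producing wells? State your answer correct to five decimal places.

0.03007

X ~ Binomial(16, 0.255); P(8 ≤ X ≤ 10) = Σ C(16,k) p^k (1−p)^(16−k) over k:
  k=8: C(16,8)·0.255^8·0.745^8 = 0.0218348
  k=9: C(16,9)·0.255^9·0.745^7 = 0.0066433
  k=10: C(16,10)·0.255^10·0.745^6 = 0.0015917
Total = 0.0300698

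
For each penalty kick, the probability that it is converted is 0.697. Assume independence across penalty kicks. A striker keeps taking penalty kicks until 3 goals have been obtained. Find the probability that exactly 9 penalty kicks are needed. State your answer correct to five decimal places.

0.00734

Y = trial on which the third success occurs; negative binomial, r=3, p=0.697.
P(Y=9) = C(8,2) · p^3 · (1−p)^6
= 28 · 0.33861 · 0.00077385 = 0.0073369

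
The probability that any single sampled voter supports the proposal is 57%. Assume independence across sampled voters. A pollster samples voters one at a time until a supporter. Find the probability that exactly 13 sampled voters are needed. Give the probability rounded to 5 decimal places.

0.00002

Geometric (trials to first success), p = 0.57.
P(Y = 13) = (1−p)^12 · p = 3.996e-05 · 0.57 = 0.0000228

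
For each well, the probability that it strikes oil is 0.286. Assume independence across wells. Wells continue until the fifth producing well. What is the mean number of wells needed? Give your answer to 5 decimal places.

Y = total wells until the fifth success; negative binomial with r=5, p=0.286.
E[Y] = r / p = 5 / 0.286 = 17.4825175

17.48252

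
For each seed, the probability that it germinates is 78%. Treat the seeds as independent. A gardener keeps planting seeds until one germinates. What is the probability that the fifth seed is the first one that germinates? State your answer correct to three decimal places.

0.002

Geometric (trials to first success), p = 0.78.
P(Y = 5) = (1−p)^4 · p = 0.0023426 · 0.78 = 0.00183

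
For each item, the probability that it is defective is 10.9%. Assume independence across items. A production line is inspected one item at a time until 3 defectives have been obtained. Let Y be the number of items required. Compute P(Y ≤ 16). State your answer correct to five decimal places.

0.25005

Finishing within 16 items ⇔ at least 3 successes in the first 16. With X ~ Binomial(16, 0.109), P(Y ≤ 16) = 1 − P(X ≤ 2).
  k=0: C(16,0)·0.109^0·0.891^16 = 0.1577768
  k=1: C(16,1)·0.109^1·0.891^15 = 0.3088247
  k=2: C(16,2)·0.109^2·0.891^14 = 0.2833493
1 − 0.7499508 = 0.2500492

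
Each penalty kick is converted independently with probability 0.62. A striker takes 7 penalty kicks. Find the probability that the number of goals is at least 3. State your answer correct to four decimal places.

X ~ Binomial(7, 0.62); P(X ≥ 3) = Σ C(7,k) p^k (1−p)^(7−k) over k:
  k=3: C(7,3)·0.62^3·0.38^4 = 0.173931
  k=4: C(7,4)·0.62^4·0.38^3 = 0.283782
  k=5: C(7,5)·0.62^5·0.38^2 = 0.277808
  k=6: C(7,6)·0.62^6·0.38^1 = 0.151089
  k=7: C(7,7)·0.62^7·0.38^0 = 0.035216
Total = 0.921827

0.9218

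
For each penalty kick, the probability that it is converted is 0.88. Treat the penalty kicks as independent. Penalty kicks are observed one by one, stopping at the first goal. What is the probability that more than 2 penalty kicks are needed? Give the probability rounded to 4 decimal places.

0.0144

Y = number of penalty kicks to the first success; geometric, p = 0.88.
P(Y > 2) = P(first 2 all fail) = (1−p)^2 = 0.014400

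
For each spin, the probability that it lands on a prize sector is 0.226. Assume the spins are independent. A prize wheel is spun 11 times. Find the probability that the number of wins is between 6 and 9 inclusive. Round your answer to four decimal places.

X ~ Binomial(11, 0.226); P(6 ≤ X ≤ 9) = Σ C(11,k) p^k (1−p)^(11−k) over k:
  k=6: C(11,6)·0.226^6·0.774^5 = 0.017100
  k=7: C(11,7)·0.226^7·0.774^4 = 0.003566
  k=8: C(11,8)·0.226^8·0.774^3 = 0.000521
  k=9: C(11,9)·0.226^9·0.774^2 = 0.000051
Total = 0.021238

0.0212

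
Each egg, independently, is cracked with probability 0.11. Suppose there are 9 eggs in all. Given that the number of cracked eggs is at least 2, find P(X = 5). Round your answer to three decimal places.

0.005

X ~ Binomial(9, 0.11). Want P(X=5 | X≥2) = P(X=5) / P(X≥2).
P(X=5) = C(9,5)·0.11^5·0.89^4 = 0.00127
P(X≥2) = 1 − 0.35036 − 0.38972 = 0.25992
Ratio = 0.00127 / 0.25992 = 0.00490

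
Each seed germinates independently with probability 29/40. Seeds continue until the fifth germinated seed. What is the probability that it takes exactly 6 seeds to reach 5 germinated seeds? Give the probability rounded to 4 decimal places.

0.2754

Y = trial on which the fifth success occurs; negative binomial, r=5, p=0.725.
P(Y=6) = C(5,4) · p^5 · (1−p)^1
= 5 · 0.2003 · 0.275 = 0.275418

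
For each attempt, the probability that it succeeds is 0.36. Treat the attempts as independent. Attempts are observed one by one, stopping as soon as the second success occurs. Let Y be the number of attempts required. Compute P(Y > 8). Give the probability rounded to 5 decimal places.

0.15481

Needing more than 8 attempts ⇔ fewer than 2 successes in the first 8. With X ~ Binomial(8, 0.36), P(Y > 8) = P(X ≤ 1).
  k=0: C(8,0)·0.36^0·0.64^8 = 0.0281475
  k=1: C(8,1)·0.36^1·0.64^7 = 0.1266637
P(X ≤ 1) = 0.1548112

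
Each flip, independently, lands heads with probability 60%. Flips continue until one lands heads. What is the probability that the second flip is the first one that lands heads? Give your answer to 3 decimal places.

0.240

Geometric (trials to first success), p = 0.60.
P(Y = 2) = (1−p)^1 · p = 0.4 · 0.60 = 0.24000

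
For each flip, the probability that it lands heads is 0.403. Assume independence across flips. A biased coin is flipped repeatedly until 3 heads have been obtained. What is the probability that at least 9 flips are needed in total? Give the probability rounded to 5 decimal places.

0.30916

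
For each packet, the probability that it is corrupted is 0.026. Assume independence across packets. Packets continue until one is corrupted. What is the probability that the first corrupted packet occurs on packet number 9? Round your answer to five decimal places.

Geometric (trials to first success), p = 0.026.
P(Y = 9) = (1−p)^8 · p = 0.80998 · 0.026 = 0.0210594

0.02106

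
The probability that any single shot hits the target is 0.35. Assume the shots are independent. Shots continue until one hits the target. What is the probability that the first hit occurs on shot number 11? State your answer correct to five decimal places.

Geometric (trials to first success), p = 0.35.
P(Y = 11) = (1−p)^10 · p = 0.013463 · 0.35 = 0.0047120

0.00471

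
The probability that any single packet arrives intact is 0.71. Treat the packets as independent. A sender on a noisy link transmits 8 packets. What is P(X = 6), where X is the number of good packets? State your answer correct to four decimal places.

X ~ Binomial(n=8, p=0.71).
P(X=6) = C(8,6) · p^6 · (1−p)^2
= 28 · 0.1281 · 0.0841 = 0.301651

0.3017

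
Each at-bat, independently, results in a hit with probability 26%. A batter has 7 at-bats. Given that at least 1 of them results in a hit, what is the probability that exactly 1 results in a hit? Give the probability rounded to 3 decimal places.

0.340

X ~ Binomial(7, 0.26). Want P(X=1 | X≥1) = P(X=1) / P(X≥1).
P(X=1) = C(7,1)·0.26^1·0.74^6 = 0.29886
P(X≥1) = 1 − 0.12151 = 0.87849
Ratio = 0.29886 / 0.87849 = 0.34019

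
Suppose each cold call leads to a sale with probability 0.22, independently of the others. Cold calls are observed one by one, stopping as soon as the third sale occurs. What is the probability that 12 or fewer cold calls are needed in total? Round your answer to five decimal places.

0.51136

Finishing within 12 cold calls ⇔ at least 3 successes in the first 12. With X ~ Binomial(12, 0.22), P(Y ≤ 12) = 1 − P(X ≤ 2).
  k=0: C(12,0)·0.22^0·0.78^12 = 0.0507149
  k=1: C(12,1)·0.22^1·0.78^11 = 0.1716503
  k=2: C(12,2)·0.22^2·0.78^10 = 0.2662780
1 − 0.4886432 = 0.5113568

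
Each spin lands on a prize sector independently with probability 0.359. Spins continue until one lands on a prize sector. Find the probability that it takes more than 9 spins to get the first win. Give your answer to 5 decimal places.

Y = number of spins to the first success; geometric, p = 0.359.
P(Y > 9) = P(first 9 all fail) = (1−p)^9 = 0.0182693

0.01827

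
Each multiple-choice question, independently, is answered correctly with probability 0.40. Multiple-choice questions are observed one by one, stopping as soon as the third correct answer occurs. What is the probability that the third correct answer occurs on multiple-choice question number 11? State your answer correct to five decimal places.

Y = trial on which the third success occurs; negative binomial, r=3, p=0.40.
P(Y=11) = C(10,2) · p^3 · (1−p)^8
= 45 · 0.064 · 0.016796 = 0.0483729

0.04837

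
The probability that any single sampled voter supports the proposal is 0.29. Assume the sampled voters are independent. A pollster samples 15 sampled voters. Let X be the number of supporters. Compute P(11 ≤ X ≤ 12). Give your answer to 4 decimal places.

0.0005

X ~ Binomial(15, 0.29); P(11 ≤ X ≤ 12) = Σ C(15,k) p^k (1−p)^(15−k) over k:
  k=11: C(15,11)·0.29^11·0.71^4 = 0.000423
  k=12: C(15,12)·0.29^12·0.71^3 = 0.000058
Total = 0.000481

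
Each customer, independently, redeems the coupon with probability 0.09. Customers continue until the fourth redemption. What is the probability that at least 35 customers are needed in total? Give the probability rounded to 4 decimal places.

0.6333

Needing more than 34 customers ⇔ fewer than 4 successes in the first 34. With X ~ Binomial(34, 0.09), P(Y > 34) = P(X ≤ 3).
  k=0: C(34,0)·0.09^0·0.91^34 = 0.040496
  k=1: C(34,1)·0.09^1·0.91^33 = 0.136172
  k=2: C(34,2)·0.09^2·0.91^32 = 0.222215
  k=3: C(34,3)·0.09^3·0.91^31 = 0.234424
P(X ≤ 3) = 0.633306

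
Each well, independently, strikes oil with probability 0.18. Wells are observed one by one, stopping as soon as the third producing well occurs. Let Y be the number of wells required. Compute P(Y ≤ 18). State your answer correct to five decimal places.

0.65375

Finishing within 18 wells ⇔ at least 3 successes in the first 18. With X ~ Binomial(18, 0.18), P(Y ≤ 18) = 1 − P(X ≤ 2).
  k=0: C(18,0)·0.18^0·0.82^18 = 0.0280963
  k=1: C(18,1)·0.18^1·0.82^17 = 0.1110147
  k=2: C(18,2)·0.18^2·0.82^16 = 0.2071372
1 − 0.3462482 = 0.6537518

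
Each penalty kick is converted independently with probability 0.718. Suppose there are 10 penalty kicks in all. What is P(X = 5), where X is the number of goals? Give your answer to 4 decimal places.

X ~ Binomial(n=10, p=0.718).
P(X=5) = C(10,5) · p^5 · (1−p)^5
= 252 · 0.19082 · 0.0017834 = 0.085757

0.0858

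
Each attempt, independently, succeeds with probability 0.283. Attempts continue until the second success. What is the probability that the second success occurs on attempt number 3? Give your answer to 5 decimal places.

Y = trial on which the second success occurs; negative binomial, r=2, p=0.283.
P(Y=3) = C(2,1) · p^2 · (1−p)^1
= 2 · 0.080089 · 0.717 = 0.1148476

0.11485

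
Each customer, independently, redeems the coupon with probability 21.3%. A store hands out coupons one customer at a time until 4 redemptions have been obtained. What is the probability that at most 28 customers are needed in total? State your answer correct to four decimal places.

0.8763

Finishing within 28 customers ⇔ at least 4 successes in the first 28. With X ~ Binomial(28, 0.213), P(Y ≤ 28) = 1 − P(X ≤ 3).
  k=0: C(28,0)·0.213^0·0.787^28 = 0.001223
  k=1: C(28,1)·0.213^1·0.787^27 = 0.009265
  k=2: C(28,2)·0.213^2·0.787^26 = 0.033853
  k=3: C(28,3)·0.213^3·0.787^25 = 0.079406
1 − 0.123746 = 0.876254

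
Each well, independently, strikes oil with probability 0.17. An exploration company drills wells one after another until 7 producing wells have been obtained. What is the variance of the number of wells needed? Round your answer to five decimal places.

Y = total wells until the seventh success; negative binomial with r=7, p=0.17.
Var(Y) = r(1−p)/p² = 7·0.83 / 0.17² = 201.0380623

201.03806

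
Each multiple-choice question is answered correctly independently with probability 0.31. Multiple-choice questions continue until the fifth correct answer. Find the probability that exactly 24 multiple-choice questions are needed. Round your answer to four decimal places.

0.0220

Y = trial on which the fifth success occurs; negative binomial, r=5, p=0.31.
P(Y=24) = C(23,4) · p^5 · (1−p)^19
= 8855 · 0.0028629 · 0.00086723 = 0.021985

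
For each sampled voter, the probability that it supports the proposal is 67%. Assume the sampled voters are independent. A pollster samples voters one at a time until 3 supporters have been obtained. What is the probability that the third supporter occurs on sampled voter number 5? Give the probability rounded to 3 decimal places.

0.197

Y = trial on which the third success occurs; negative binomial, r=3, p=0.67.
P(Y=5) = C(4,2) · p^3 · (1−p)^2
= 6 · 0.30076 · 0.1089 = 0.19652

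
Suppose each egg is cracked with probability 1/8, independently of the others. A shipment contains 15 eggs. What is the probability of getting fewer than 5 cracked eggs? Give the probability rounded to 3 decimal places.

0.969

X ~ Binomial(15, 0.125); P(X ≤ 4) = Σ C(15,k) p^k (1−p)^(15−k) over k:
  k=0: C(15,0)·0.125^0·0.875^15 = 0.13493
  k=1: C(15,1)·0.125^1·0.875^14 = 0.28914
  k=2: C(15,2)·0.125^2·0.875^13 = 0.28914
  k=3: C(15,3)·0.125^3·0.875^12 = 0.17899
  k=4: C(15,4)·0.125^4·0.875^11 = 0.07671
Total = 0.96893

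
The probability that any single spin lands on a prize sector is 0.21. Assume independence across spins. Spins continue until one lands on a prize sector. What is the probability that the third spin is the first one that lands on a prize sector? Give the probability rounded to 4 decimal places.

Geometric (trials to first success), p = 0.21.
P(Y = 3) = (1−p)^2 · p = 0.6241 · 0.21 = 0.131061

0.1311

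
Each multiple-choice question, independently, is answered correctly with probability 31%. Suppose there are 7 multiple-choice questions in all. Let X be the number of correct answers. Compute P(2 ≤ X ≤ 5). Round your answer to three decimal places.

0.687

X ~ Binomial(7, 0.31); P(2 ≤ X ≤ 5) = Σ C(7,k) p^k (1−p)^(7−k) over k:
  k=2: C(7,2)·0.31^2·0.69^5 = 0.31564
  k=3: C(7,3)·0.31^3·0.69^4 = 0.23635
  k=4: C(7,4)·0.31^4·0.69^3 = 0.10618
  k=5: C(7,5)·0.31^5·0.69^2 = 0.02862
Total = 0.68679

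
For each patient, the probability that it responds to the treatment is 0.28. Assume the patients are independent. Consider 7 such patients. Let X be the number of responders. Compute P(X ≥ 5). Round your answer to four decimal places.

0.0213

X ~ Binomial(7, 0.28); P(X ≥ 5) = Σ C(7,k) p^k (1−p)^(7−k) over k:
  k=5: C(7,5)·0.28^5·0.72^2 = 0.018736
  k=6: C(7,6)·0.28^6·0.72^1 = 0.002429
  k=7: C(7,7)·0.28^7·0.72^0 = 0.000135
Total = 0.021300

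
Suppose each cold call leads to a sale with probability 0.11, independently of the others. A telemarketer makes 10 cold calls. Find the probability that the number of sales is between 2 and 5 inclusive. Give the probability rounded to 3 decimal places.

X ~ Binomial(10, 0.11); P(2 ≤ X ≤ 5) = Σ C(10,k) p^k (1−p)^(10−k) over k:
  k=2: C(10,2)·0.11^2·0.89^8 = 0.21435
  k=3: C(10,3)·0.11^3·0.89^7 = 0.07065
  k=4: C(10,4)·0.11^4·0.89^6 = 0.01528
  k=5: C(10,5)·0.11^5·0.89^5 = 0.00227
Total = 0.30254

0.303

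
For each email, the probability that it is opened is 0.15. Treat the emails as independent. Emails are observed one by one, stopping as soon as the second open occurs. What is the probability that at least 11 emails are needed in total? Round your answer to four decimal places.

0.5443

Needing more than 10 emails ⇔ fewer than 2 successes in the first 10. With X ~ Binomial(10, 0.15), P(Y > 10) = P(X ≤ 1).
  k=0: C(10,0)·0.15^0·0.85^10 = 0.196874
  k=1: C(10,1)·0.15^1·0.85^9 = 0.347425
P(X ≤ 1) = 0.544300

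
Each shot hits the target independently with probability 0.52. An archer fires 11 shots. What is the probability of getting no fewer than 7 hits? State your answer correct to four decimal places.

0.3213

X ~ Binomial(11, 0.52); P(X ≥ 7) = Σ C(11,k) p^k (1−p)^(11−k) over k:
  k=7: C(11,7)·0.52^7·0.48^4 = 0.180095
  k=8: C(11,8)·0.52^8·0.48^3 = 0.097552
  k=9: C(11,9)·0.52^9·0.48^2 = 0.035227
  k=10: C(11,10)·0.52^10·0.48^1 = 0.007633
  k=11: C(11,11)·0.52^11·0.48^0 = 0.000752
Total = 0.321258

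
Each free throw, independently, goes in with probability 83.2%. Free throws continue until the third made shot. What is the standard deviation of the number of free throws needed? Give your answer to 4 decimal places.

0.8533

Y = total free throws until the third success; negative binomial with r=3, p=0.832.
SD(Y) = √[r(1−p)/p²] = √(0.728088) = 0.853281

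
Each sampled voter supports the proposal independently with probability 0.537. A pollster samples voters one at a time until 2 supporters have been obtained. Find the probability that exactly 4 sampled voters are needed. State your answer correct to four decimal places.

Y = trial on which the second success occurs; negative binomial, r=2, p=0.537.
P(Y=4) = C(3,1) · p^2 · (1−p)^2
= 3 · 0.28837 · 0.21437 = 0.185452

0.1855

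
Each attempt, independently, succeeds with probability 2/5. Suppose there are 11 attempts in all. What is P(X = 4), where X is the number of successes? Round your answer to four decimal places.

0.2365

X ~ Binomial(n=11, p=0.40).
P(X=4) = C(11,4) · p^4 · (1−p)^7
= 330 · 0.0256 · 0.027994 = 0.236490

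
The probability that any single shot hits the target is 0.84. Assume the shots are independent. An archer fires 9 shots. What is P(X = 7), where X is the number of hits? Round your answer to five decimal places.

0.27196

X ~ Binomial(n=9, p=0.84).
P(X=7) = C(9,7) · p^7 · (1−p)^2
= 36 · 0.29509 · 0.0256 = 0.2719553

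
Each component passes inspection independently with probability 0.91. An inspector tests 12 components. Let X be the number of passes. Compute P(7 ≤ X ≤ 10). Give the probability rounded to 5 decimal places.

0.29450

X ~ Binomial(12, 0.91); P(7 ≤ X ≤ 10) = Σ C(12,k) p^k (1−p)^(12−k) over k:
  k=7: C(12,7)·0.91^7·0.09^5 = 0.0024167
  k=8: C(12,8)·0.91^8·0.09^4 = 0.0152724
  k=9: C(12,9)·0.91^9·0.09^3 = 0.0686314
  k=10: C(12,10)·0.91^10·0.09^2 = 0.2081819
Total = 0.2945023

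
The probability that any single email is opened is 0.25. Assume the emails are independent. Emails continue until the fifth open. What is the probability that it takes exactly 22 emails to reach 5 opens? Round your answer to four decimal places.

Y = trial on which the fifth success occurs; negative binomial, r=5, p=0.25.
P(Y=22) = C(21,4) · p^5 · (1−p)^17
= 5985 · 0.00097656 · 0.0075169 = 0.043934

0.0439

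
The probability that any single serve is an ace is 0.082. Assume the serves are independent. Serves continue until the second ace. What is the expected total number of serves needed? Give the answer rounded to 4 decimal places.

Y = total serves until the second success; negative binomial with r=2, p=0.082.
E[Y] = r / p = 2 / 0.082 = 24.390244

24.3902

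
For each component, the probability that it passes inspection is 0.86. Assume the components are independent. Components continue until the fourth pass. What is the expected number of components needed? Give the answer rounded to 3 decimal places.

Y = total components until the fourth success; negative binomial with r=4, p=0.86.
E[Y] = r / p = 4 / 0.86 = 4.65116

4.651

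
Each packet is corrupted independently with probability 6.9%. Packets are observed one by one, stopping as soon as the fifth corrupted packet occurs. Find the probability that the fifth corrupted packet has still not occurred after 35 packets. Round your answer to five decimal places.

Needing more than 35 packets ⇔ fewer than 5 successes in the first 35. With X ~ Binomial(35, 0.069), P(Y > 35) = P(X ≤ 4).
  k=0: C(35,0)·0.069^0·0.931^35 = 0.0818915
  k=1: C(35,1)·0.069^1·0.931^34 = 0.2124253
  k=2: C(35,2)·0.069^2·0.931^33 = 0.2676422
  k=3: C(35,3)·0.069^3·0.931^32 = 0.2181960
  k=4: C(35,4)·0.069^4·0.931^31 = 0.1293708
P(X ≤ 4) = 0.9095258

0.90953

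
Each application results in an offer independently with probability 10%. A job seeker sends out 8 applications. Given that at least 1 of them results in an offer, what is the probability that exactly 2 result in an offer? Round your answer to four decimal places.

X ~ Binomial(8, 0.10). Want P(X=2 | X≥1) = P(X=2) / P(X≥1).
P(X=2) = C(8,2)·0.10^2·0.90^6 = 0.148803
P(X≥1) = 1 − 0.430467 = 0.569533
Ratio = 0.148803 / 0.569533 = 0.261273

0.2613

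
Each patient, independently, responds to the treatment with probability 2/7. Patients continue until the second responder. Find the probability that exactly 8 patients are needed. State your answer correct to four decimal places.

Y = trial on which the second success occurs; negative binomial, r=2, p=0.285714.
P(Y=8) = C(7,1) · p^2 · (1−p)^6
= 7 · 0.081633 · 0.13281 = 0.075892

0.0759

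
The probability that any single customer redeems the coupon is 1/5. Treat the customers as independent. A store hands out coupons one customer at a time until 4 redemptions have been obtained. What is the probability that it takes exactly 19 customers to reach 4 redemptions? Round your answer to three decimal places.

0.046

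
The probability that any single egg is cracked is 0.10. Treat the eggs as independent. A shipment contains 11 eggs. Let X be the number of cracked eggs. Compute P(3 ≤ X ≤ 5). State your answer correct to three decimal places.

0.089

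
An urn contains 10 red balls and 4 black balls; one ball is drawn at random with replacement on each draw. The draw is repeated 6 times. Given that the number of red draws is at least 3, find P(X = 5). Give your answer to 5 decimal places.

X ~ Binomial(6, 0.714286). Want P(X=5 | X≥3) = P(X=5) / P(X≥3).
P(X=5) = C(6,5)·0.714286^5·0.285714^1 = 0.3187447
P(X≥3) = 1 − 0.0005440 − 0.0081599 − 0.0509992 = 0.9402970
Ratio = 0.3187447 / 0.9402970 = 0.3389831

0.33898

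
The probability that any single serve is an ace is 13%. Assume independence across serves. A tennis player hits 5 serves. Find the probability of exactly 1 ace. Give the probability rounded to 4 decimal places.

0.3724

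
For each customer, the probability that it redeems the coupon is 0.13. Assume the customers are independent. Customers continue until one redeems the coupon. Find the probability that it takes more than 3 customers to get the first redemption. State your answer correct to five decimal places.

0.65850

Y = number of customers to the first success; geometric, p = 0.13.
P(Y > 3) = P(first 3 all fail) = (1−p)^3 = 0.6585030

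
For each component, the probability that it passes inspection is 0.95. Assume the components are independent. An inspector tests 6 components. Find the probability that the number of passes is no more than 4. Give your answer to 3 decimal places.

0.033

X ~ Binomial(6, 0.95); P(X ≤ 4) = Σ C(6,k) p^k (1−p)^(6−k) over k:
  k=0: C(6,0)·0.95^0·0.05^6 = 0.00000
  k=1: C(6,1)·0.95^1·0.05^5 = 0.00000
  k=2: C(6,2)·0.95^2·0.05^4 = 0.00008
  k=3: C(6,3)·0.95^3·0.05^3 = 0.00214
  k=4: C(6,4)·0.95^4·0.05^2 = 0.03054
Total = 0.03277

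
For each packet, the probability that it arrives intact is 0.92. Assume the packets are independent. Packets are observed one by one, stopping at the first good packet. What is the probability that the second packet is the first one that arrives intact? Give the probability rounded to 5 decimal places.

0.07360

Geometric (trials to first success), p = 0.92.
P(Y = 2) = (1−p)^1 · p = 0.08 · 0.92 = 0.0736000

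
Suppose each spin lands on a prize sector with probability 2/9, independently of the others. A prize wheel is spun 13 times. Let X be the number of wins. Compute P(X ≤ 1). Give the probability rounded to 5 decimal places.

X ~ Binomial(13, 0.222222); P(X ≤ 1) = Σ C(13,k) p^k (1−p)^(13−k) over k:
  k=0: C(13,0)·0.222222^0·0.777778^13 = 0.0381173
  k=1: C(13,1)·0.222222^1·0.777778^12 = 0.1415785
Total = 0.1796957

0.17970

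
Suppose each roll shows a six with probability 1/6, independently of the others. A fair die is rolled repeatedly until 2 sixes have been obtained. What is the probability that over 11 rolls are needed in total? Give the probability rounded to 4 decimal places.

Needing more than 11 rolls ⇔ fewer than 2 successes in the first 11. With X ~ Binomial(11, 0.166667), P(Y > 11) = P(X ≤ 1).
  k=0: C(11,0)·0.166667^0·0.833333^11 = 0.134588
  k=1: C(11,1)·0.166667^1·0.833333^10 = 0.296094
P(X ≤ 1) = 0.430682

0.4307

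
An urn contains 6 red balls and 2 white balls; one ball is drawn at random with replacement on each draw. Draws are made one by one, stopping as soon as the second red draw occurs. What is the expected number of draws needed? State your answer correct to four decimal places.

2.6667

Y = total draws until the second success; negative binomial with r=2, p=0.75.
E[Y] = r / p = 2 / 0.75 = 2.666667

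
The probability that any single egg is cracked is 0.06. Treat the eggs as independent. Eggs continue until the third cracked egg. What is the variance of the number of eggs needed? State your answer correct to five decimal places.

783.33333

Y = total eggs until the third success; negative binomial with r=3, p=0.06.
Var(Y) = r(1−p)/p² = 3·0.94 / 0.06² = 783.3333333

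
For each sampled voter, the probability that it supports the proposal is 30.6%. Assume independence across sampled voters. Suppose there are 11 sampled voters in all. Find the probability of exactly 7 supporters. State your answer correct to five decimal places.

0.01923

X ~ Binomial(n=11, p=0.306).
P(X=7) = C(11,7) · p^7 · (1−p)^4
= 330 · 0.00025122 · 0.23197 = 0.0192310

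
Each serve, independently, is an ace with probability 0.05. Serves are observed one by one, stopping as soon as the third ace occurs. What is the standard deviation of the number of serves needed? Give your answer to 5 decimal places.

33.76389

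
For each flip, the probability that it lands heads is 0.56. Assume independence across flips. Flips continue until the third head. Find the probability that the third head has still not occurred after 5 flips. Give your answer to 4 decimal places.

Needing more than 5 flips ⇔ fewer than 3 successes in the first 5. With X ~ Binomial(5, 0.56), P(Y > 5) = P(X ≤ 2).
  k=0: C(5,0)·0.56^0·0.44^5 = 0.016492
  k=1: C(5,1)·0.56^1·0.44^4 = 0.104947
  k=2: C(5,2)·0.56^2·0.44^3 = 0.267137
P(X ≤ 2) = 0.388575

0.3886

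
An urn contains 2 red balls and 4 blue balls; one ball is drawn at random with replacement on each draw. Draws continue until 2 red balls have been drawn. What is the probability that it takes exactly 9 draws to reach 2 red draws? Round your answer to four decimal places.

Y = trial on which the second success occurs; negative binomial, r=2, p=0.333333.
P(Y=9) = C(8,1) · p^2 · (1−p)^7
= 8 · 0.11111 · 0.058528 = 0.052025

0.0520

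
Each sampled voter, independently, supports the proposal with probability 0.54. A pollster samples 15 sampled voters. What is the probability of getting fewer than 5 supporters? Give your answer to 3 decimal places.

0.031

X ~ Binomial(15, 0.54); P(X ≤ 4) = Σ C(15,k) p^k (1−p)^(15−k) over k:
  k=0: C(15,0)·0.54^0·0.46^15 = 0.00001
  k=1: C(15,1)·0.54^1·0.46^14 = 0.00015
  k=2: C(15,2)·0.54^2·0.46^13 = 0.00126
  k=3: C(15,3)·0.54^3·0.46^12 = 0.00643
  k=4: C(15,4)·0.54^4·0.46^11 = 0.02265
Total = 0.03051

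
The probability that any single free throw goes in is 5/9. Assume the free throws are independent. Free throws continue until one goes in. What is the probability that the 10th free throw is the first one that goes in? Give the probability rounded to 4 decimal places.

0.0004

Geometric (trials to first success), p = 0.555556.
P(Y = 10) = (1−p)^9 · p = 0.00067664 · 0.555556 = 0.000376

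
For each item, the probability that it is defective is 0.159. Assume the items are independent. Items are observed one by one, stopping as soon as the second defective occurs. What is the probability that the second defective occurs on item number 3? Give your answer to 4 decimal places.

0.0425

Y = trial on which the second success occurs; negative binomial, r=2, p=0.159.
P(Y=3) = C(2,1) · p^2 · (1−p)^1
= 2 · 0.025281 · 0.841 = 0.042523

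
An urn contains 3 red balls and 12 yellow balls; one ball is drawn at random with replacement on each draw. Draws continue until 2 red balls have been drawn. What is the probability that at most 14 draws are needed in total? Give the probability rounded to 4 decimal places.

0.8021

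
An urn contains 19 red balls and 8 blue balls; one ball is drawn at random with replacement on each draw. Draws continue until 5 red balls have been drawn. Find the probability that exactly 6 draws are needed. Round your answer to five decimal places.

Y = trial on which the fifth success occurs; negative binomial, r=5, p=0.703704.
P(Y=6) = C(5,4) · p^5 · (1−p)^1
= 5 · 0.17256 · 0.2963 = 0.2556498

0.25565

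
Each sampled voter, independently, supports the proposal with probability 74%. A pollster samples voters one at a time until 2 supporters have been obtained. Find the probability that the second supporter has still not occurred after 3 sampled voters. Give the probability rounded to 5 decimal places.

0.16765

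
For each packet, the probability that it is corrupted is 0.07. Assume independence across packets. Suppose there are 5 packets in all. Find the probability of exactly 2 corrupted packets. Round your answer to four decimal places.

X ~ Binomial(n=5, p=0.07).
P(X=2) = C(5,2) · p^2 · (1−p)^3
= 10 · 0.0049 · 0.80436 = 0.039413

0.0394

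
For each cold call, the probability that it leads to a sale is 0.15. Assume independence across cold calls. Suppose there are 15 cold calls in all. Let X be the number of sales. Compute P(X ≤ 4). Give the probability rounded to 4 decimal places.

X ~ Binomial(15, 0.15); P(X ≤ 4) = Σ C(15,k) p^k (1−p)^(15−k) over k:
  k=0: C(15,0)·0.15^0·0.85^15 = 0.087354
  k=1: C(15,1)·0.15^1·0.85^14 = 0.231232
  k=2: C(15,2)·0.15^2·0.85^13 = 0.285639
  k=3: C(15,3)·0.15^3·0.85^12 = 0.218430
  k=4: C(15,4)·0.15^4·0.85^11 = 0.115639
Total = 0.938295

0.9383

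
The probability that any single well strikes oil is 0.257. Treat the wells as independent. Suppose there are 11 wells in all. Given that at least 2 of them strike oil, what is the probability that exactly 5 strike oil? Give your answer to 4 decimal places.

0.1067

X ~ Binomial(11, 0.257). Want P(X=5 | X≥2) = P(X=5) / P(X≥2).
P(X=5) = C(11,5)·0.257^5·0.743^6 = 0.087145
P(X≥2) = 1 − 0.038096 − 0.144949 = 0.816956
Ratio = 0.087145 / 0.816956 = 0.106670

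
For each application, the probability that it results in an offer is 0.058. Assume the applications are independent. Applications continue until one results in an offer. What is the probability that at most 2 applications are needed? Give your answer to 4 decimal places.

0.1126

Y = number of applications to the first success; geometric, p = 0.058.
P(Y ≤ 2) = 1 − (1−p)^2 = 1 − 0.887364 = 0.112636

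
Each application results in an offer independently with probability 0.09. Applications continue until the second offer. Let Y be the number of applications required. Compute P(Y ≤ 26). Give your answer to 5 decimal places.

0.69245

Finishing within 26 applications ⇔ at least 2 successes in the first 26. With X ~ Binomial(26, 0.09), P(Y ≤ 26) = 1 − P(X ≤ 1).
  k=0: C(26,0)·0.09^0·0.91^26 = 0.0861145
  k=1: C(26,1)·0.09^1·0.91^25 = 0.2214372
1 − 0.3075517 = 0.6924483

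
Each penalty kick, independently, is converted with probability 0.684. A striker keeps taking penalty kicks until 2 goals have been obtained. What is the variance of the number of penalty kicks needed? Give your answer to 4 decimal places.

Y = total penalty kicks until the second success; negative binomial with r=2, p=0.684.
Var(Y) = r(1−p)/p² = 2·0.316 / 0.684² = 1.350843

1.3508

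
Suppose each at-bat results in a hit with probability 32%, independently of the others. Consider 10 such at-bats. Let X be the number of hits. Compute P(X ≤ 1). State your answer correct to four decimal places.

X ~ Binomial(10, 0.32); P(X ≤ 1) = Σ C(10,k) p^k (1−p)^(10−k) over k:
  k=0: C(10,0)·0.32^0·0.68^10 = 0.021139
  k=1: C(10,1)·0.32^1·0.68^9 = 0.099479
Total = 0.120618

0.1206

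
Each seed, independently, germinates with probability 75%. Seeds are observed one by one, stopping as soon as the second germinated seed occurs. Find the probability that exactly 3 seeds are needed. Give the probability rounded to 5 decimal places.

Y = trial on which the second success occurs; negative binomial, r=2, p=0.75.
P(Y=3) = C(2,1) · p^2 · (1−p)^1
= 2 · 0.5625 · 0.25 = 0.2812500

0.28125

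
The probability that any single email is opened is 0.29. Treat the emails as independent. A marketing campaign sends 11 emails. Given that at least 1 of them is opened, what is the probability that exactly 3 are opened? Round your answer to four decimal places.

X ~ Binomial(11, 0.29). Want P(X=3 | X≥1) = P(X=3) / P(X≥1).
P(X=3) = C(11,3)·0.29^3·0.71^8 = 0.259863
P(X≥1) = 1 − 0.023112 = 0.976888
Ratio = 0.259863 / 0.976888 = 0.266011

0.2660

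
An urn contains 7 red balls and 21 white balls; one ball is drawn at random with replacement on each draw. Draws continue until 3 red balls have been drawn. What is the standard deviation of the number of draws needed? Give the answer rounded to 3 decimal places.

Y = total draws until the third success; negative binomial with r=3, p=0.25.
SD(Y) = √[r(1−p)/p²] = √(36.00000) = 6.00000

6.000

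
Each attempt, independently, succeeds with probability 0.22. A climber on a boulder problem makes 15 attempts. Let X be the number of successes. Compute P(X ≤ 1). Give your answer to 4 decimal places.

0.1259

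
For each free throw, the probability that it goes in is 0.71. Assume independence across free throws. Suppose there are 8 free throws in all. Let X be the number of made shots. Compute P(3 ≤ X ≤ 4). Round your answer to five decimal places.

X ~ Binomial(8, 0.71); P(3 ≤ X ≤ 4) = Σ C(8,k) p^k (1−p)^(8−k) over k:
  k=3: C(8,3)·0.71^3·0.29^5 = 0.0411105
  k=4: C(8,4)·0.71^4·0.29^4 = 0.1258124
Total = 0.1669229

0.16692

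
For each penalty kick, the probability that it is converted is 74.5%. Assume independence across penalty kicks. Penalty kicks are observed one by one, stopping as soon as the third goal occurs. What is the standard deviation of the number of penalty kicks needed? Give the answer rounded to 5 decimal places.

1.17402

Y = total penalty kicks until the third success; negative binomial with r=3, p=0.745.
SD(Y) = √[r(1−p)/p²] = √(1.3783163) = 1.1740172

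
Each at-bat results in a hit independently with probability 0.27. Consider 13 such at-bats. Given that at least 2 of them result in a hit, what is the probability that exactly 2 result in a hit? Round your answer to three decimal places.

0.198

X ~ Binomial(13, 0.27). Want P(X=2 | X≥2) = P(X=2) / P(X≥2).
P(X=2) = C(13,2)·0.27^2·0.73^11 = 0.17839
P(X≥2) = 1 − 0.01672 − 0.08039 = 0.90290
Ratio = 0.17839 / 0.90290 = 0.19758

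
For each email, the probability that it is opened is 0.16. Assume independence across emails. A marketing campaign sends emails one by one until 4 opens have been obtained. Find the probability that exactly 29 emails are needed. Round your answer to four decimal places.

Y = trial on which the fourth success occurs; negative binomial, r=4, p=0.16.
P(Y=29) = C(28,3) · p^4 · (1−p)^25
= 3276 · 0.00065536 · 0.012793 = 0.027467

0.0275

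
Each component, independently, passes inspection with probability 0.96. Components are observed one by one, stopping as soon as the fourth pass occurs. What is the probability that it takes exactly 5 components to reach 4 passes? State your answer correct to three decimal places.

0.136

Y = trial on which the fourth success occurs; negative binomial, r=4, p=0.96.
P(Y=5) = C(4,3) · p^4 · (1−p)^1
= 4 · 0.84935 · 0.04 = 0.13590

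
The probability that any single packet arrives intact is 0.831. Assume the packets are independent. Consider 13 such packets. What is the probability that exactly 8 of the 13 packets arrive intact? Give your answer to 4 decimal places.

X ~ Binomial(n=13, p=0.831).
P(X=8) = C(13,8) · p^8 · (1−p)^5
= 1287 · 0.22741 · 0.00013786 = 0.040348

0.0403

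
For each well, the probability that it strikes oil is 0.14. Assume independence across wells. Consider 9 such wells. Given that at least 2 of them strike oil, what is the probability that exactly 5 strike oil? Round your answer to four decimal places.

X ~ Binomial(9, 0.14). Want P(X=5 | X≥2) = P(X=5) / P(X≥2).
P(X=5) = C(9,5)·0.14^5·0.86^4 = 0.003707
P(X≥2) = 1 − 0.257327 − 0.377015 = 0.365658
Ratio = 0.003707 / 0.365658 = 0.010137

0.0101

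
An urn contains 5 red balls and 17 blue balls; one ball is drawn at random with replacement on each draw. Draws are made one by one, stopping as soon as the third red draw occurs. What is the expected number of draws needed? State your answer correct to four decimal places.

Y = total draws until the third success; negative binomial with r=3, p=0.227273.
E[Y] = r / p = 3 / 0.227273 = 13.200000

13.2000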